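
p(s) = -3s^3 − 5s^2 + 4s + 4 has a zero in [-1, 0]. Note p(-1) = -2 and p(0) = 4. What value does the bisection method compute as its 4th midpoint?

-0.6875

s = -0.5 gives p = 1.125, positive; keep [-1, -0.5]
s = -0.75 gives p = -0.546875, negative; keep [-0.75, -0.5]
s = -0.625 gives p = 0.279297, positive; keep [-0.75, -0.625]
s = -0.6875 gives p = -0.1384, negative; keep [-0.6875, -0.625]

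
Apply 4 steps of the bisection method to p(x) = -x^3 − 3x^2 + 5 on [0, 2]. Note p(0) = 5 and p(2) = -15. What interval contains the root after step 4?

p(1) = 1 > 0, so the root lies in [1, 2]
p(1.5) = -5.125 < 0, so the root lies in [1, 1.5]
p(1.25) = -1.640625 < 0, so the root lies in [1, 1.25]
p(1.125) = -0.2207 < 0, so the root lies in [1, 1.125]

[1, 1.125]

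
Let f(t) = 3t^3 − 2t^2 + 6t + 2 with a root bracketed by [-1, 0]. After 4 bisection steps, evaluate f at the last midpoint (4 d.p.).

-0.1619

t = -0.5 gives f = -1.875, negative; keep [-0.5, 0]
t = -0.25 gives f = 0.328125, positive; keep [-0.5, -0.25]
t = -0.375 gives f = -0.689453, negative; keep [-0.375, -0.25]
t = -0.3125 gives f = -0.1619, negative; keep [-0.3125, -0.25]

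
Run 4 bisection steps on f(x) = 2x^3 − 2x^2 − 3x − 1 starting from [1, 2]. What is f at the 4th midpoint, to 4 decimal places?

0.2261

midpoint 1.5: f = -3.25 < 0 → [1.5, 2]
midpoint 1.75: f = -1.65625 < 0 → [1.75, 2]
midpoint 1.875: f = -0.472656 < 0 → [1.875, 2]
midpoint 1.9375: f = 0.2261 > 0 → [1.875, 1.9375]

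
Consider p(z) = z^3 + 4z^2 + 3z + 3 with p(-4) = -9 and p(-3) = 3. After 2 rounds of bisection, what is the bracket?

[-3.5, -3.25]

midpoint -3.5: p = -1.375 < 0 → [-3.5, -3]
midpoint -3.25: p = 1.171875 > 0 → [-3.5, -3.25]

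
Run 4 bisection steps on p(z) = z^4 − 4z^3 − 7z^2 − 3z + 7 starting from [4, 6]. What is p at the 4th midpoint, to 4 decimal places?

2.1604

midpoint 5: p = -58 < 0 → [5, 6]
midpoint 5.5: p = 28.3125 > 0 → [5, 5.5]
midpoint 5.25: p = -20.808594 < 0 → [5.25, 5.5]
midpoint 5.375: p = 2.1604 > 0 → [5.25, 5.375]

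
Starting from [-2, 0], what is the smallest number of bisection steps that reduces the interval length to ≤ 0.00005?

Width after n steps is 2/2^n. Need 2^n ≥ 2/0.00005 = 40000.
2^15 = 32768 < 40000 ≤ 2^16 = 65536, so n = 16.

16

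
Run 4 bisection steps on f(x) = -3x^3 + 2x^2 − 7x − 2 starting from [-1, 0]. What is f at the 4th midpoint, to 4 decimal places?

midpoint -0.5: f = 2.375 > 0 → [-0.5, 0]
midpoint -0.25: f = -0.078125 < 0 → [-0.5, -0.25]
midpoint -0.375: f = 1.064453 > 0 → [-0.375, -0.25]
midpoint -0.3125: f = 0.4744 > 0 → [-0.3125, -0.25]

0.4744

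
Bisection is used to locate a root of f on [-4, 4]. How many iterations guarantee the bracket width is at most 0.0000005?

24

Width after n steps is 8/2^n. Need 2^n ≥ 8/0.0000005 = 16000000.
2^23 = 8388608 < 16000000 ≤ 2^24 = 16777216, so n = 24.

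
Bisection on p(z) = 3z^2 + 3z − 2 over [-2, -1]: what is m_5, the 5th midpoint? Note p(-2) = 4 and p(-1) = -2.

-1.46875

z = -1.5 gives p = 0.25, positive; keep [-1.5, -1]
z = -1.25 gives p = -1.0625, negative; keep [-1.5, -1.25]
z = -1.375 gives p = -0.453125, negative; keep [-1.5, -1.375]
z = -1.4375 gives p = -0.1133, negative; keep [-1.5, -1.4375]
z = -1.46875 gives p = 0.0654, positive; keep [-1.46875, -1.4375]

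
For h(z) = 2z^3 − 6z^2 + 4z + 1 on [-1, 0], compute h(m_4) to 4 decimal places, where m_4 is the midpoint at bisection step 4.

0.0259

midpoint -0.5: h = -2.75 < 0 → [-0.5, 0]
midpoint -0.25: h = -0.40625 < 0 → [-0.25, 0]
midpoint -0.125: h = 0.402344 > 0 → [-0.25, -0.125]
midpoint -0.1875: h = 0.0259 > 0 → [-0.25, -0.1875]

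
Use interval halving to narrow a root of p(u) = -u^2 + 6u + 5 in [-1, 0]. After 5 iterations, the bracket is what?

midpoint -0.5: p = 1.75 > 0 → [-1, -0.5]
midpoint -0.75: p = -0.0625 < 0 → [-0.75, -0.5]
midpoint -0.625: p = 0.859375 > 0 → [-0.75, -0.625]
midpoint -0.6875: p = 0.4023 > 0 → [-0.75, -0.6875]
midpoint -0.71875: p = 0.1709 > 0 → [-0.75, -0.71875]

[-0.75, -0.71875]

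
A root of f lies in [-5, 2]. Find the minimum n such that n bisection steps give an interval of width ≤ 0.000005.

21

Width after n steps is 7/2^n. Need 2^n ≥ 7/0.000005 = 1400000.
2^20 = 1048576 < 1400000 ≤ 2^21 = 2097152, so n = 21.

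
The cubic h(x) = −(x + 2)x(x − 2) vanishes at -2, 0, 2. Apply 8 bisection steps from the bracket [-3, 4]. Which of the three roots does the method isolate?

m = 0.5, h(m) = 1.875 (+); new bracket [0.5, 4]
m = 2.25, h(m) = -2.390625 (−); new bracket [0.5, 2.25]
m = 1.375, h(m) = 2.900391 (+); new bracket [1.375, 2.25]
m = 1.8125, h(m) = 1.2957 (+); new bracket [1.8125, 2.25]
m = 2.03125, h(m) = -0.2559 (−); new bracket [1.8125, 2.03125]
m = 1.921875, h(m) = 0.5889 (+); new bracket [1.921875, 2.03125]
m = 1.9765625, h(m) = 0.1842 (+); new bracket [1.9765625, 2.03125]
m = 2.00390625, h(m) = -0.0313 (−); new bracket [1.9765625, 2.00390625]

2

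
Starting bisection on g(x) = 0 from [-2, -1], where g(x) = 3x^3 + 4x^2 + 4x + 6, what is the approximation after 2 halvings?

x = -1.5 gives g = -1.125, negative; keep [-1.5, -1]
x = -1.25 gives g = 1.390625, positive; keep [-1.5, -1.25]

-1.25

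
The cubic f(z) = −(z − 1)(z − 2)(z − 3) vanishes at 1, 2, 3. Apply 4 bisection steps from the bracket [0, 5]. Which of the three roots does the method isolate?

3

z = 2.5 gives f = 0.375, positive; keep [2.5, 5]
z = 3.75 gives f = -3.609375, negative; keep [2.5, 3.75]
z = 3.125 gives f = -0.298828, negative; keep [2.5, 3.125]
z = 2.8125 gives f = 0.2761, positive; keep [2.8125, 3.125]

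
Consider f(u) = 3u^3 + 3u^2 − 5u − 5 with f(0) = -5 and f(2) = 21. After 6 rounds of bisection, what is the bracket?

u = 1 gives f = -4, negative; keep [1, 2]
u = 1.5 gives f = 4.375, positive; keep [1, 1.5]
u = 1.25 gives f = -0.703125, negative; keep [1.25, 1.5]
u = 1.375 gives f = 1.5957, positive; keep [1.25, 1.375]
u = 1.3125 gives f = 0.3884, positive; keep [1.25, 1.3125]
u = 1.28125 gives f = -0.1715, negative; keep [1.28125, 1.3125]

[1.28125, 1.3125]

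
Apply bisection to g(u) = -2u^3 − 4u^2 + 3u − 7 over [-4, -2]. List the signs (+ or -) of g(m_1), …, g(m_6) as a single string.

m = -3, g(m) = 2 (+); new bracket [-3, -2]
m = -2.5, g(m) = -8.25 (−); new bracket [-3, -2.5]
m = -2.75, g(m) = -3.90625 (−); new bracket [-3, -2.75]
m = -2.875, g(m) = -1.1602 (−); new bracket [-3, -2.875]
m = -2.9375, g(m) = 0.3667 (+); new bracket [-2.9375, -2.875]
m = -2.90625, g(m) = -0.4099 (−); new bracket [-2.9375, -2.90625]

+---+-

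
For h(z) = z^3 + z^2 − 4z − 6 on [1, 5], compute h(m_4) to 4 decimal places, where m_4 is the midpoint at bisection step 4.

midpoint 3: h = 18 > 0 → [1, 3]
midpoint 2: h = -2 < 0 → [2, 3]
midpoint 2.5: h = 5.875 > 0 → [2, 2.5]
midpoint 2.25: h = 1.4531 > 0 → [2, 2.25]

1.4531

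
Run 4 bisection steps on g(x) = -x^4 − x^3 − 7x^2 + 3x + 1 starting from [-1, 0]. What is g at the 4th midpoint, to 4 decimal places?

x = -0.5 gives g = -2.1875, negative; keep [-0.5, 0]
x = -0.25 gives g = -0.175781, negative; keep [-0.25, 0]
x = -0.125 gives g = 0.517334, positive; keep [-0.25, -0.125]
x = -0.1875 gives g = 0.1968, positive; keep [-0.25, -0.1875]

0.1968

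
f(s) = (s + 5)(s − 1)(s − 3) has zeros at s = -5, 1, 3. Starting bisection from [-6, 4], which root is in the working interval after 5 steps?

-5

f(-1) = 32 > 0, so the root lies in [-6, -1]
f(-3.5) = 43.875 > 0, so the root lies in [-6, -3.5]
f(-4.75) = 11.140625 > 0, so the root lies in [-6, -4.75]
f(-5.375) = -20.0215 < 0, so the root lies in [-5.375, -4.75]
f(-5.0625) = -3.0549 < 0, so the root lies in [-5.0625, -4.75]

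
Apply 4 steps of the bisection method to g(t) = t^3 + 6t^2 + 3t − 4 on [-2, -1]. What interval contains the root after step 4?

t = -1.5 gives g = 1.625, positive; keep [-1.5, -1]
t = -1.25 gives g = -0.328125, negative; keep [-1.5, -1.25]
t = -1.375 gives g = 0.619141, positive; keep [-1.375, -1.25]
t = -1.3125 gives g = 0.1375, positive; keep [-1.3125, -1.25]

[-1.3125, -1.25]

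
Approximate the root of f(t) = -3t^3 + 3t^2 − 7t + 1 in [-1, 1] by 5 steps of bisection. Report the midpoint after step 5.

midpoint 0: f = 1 > 0 → [0, 1]
midpoint 0.5: f = -2.125 < 0 → [0, 0.5]
midpoint 0.25: f = -0.609375 < 0 → [0, 0.25]
midpoint 0.125: f = 0.166 > 0 → [0.125, 0.25]
midpoint 0.1875: f = -0.2268 < 0 → [0.125, 0.1875]

0.1875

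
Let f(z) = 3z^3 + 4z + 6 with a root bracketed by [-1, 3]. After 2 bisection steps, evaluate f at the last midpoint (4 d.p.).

z = 1 gives f = 13, positive; keep [-1, 1]
z = 0 gives f = 6, positive; keep [-1, 0]

6.0000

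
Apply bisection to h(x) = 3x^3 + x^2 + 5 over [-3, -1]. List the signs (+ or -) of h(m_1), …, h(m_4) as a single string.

x = -2 gives h = -15, negative; keep [-2, -1]
x = -1.5 gives h = -2.875, negative; keep [-1.5, -1]
x = -1.25 gives h = 0.703125, positive; keep [-1.5, -1.25]
x = -1.375 gives h = -0.9082, negative; keep [-1.375, -1.25]

--+-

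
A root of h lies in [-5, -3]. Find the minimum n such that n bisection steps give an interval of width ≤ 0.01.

Width after n steps is 2/2^n. Need 2^n ≥ 2/0.01 = 200.
2^7 = 128 < 200 ≤ 2^8 = 256, so n = 8.

8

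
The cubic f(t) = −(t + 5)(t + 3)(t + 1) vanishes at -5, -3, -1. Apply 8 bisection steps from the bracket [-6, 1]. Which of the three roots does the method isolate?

-1

midpoint -2.5: f = 1.875 > 0 → [-2.5, 1]
midpoint -0.75: f = -2.390625 < 0 → [-2.5, -0.75]
midpoint -1.625: f = 2.900391 > 0 → [-1.625, -0.75]
midpoint -1.1875: f = 1.2957 > 0 → [-1.1875, -0.75]
midpoint -0.96875: f = -0.2559 < 0 → [-1.1875, -0.96875]
midpoint -1.078125: f = 0.5889 > 0 → [-1.078125, -0.96875]
midpoint -1.0234375: f = 0.1842 > 0 → [-1.0234375, -0.96875]
midpoint -0.99609375: f = -0.0313 < 0 → [-1.0234375, -0.99609375]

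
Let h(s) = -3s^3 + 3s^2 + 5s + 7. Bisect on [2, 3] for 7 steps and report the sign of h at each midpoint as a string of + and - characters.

--+++--

midpoint 2.5: h = -8.625 < 0 → [2, 2.5]
midpoint 2.25: h = -0.734375 < 0 → [2, 2.25]
midpoint 2.125: h = 2.384766 > 0 → [2.125, 2.25]
midpoint 2.1875: h = 0.8904 > 0 → [2.1875, 2.25]
midpoint 2.21875: h = 0.0946 > 0 → [2.21875, 2.25]
midpoint 2.234375: h = -0.3157 < 0 → [2.21875, 2.234375]
midpoint 2.2265625: h = -0.1095 < 0 → [2.21875, 2.2265625]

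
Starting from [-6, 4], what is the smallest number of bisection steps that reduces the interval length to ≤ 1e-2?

Width after n steps is 10/2^n. Need 2^n ≥ 10/1e-2 = 1000.
2^9 = 512 < 1000 ≤ 2^10 = 1024, so n = 10.

10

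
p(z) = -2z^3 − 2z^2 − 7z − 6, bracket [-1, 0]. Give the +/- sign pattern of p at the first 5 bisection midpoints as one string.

m = -0.5, p(m) = -2.75 (−); new bracket [-1, -0.5]
m = -0.75, p(m) = -1.03125 (−); new bracket [-1, -0.75]
m = -0.875, p(m) = -0.066406 (−); new bracket [-1, -0.875]
m = -0.9375, p(m) = 0.4526 (+); new bracket [-0.9375, -0.875]
m = -0.90625, p(m) = 0.1898 (+); new bracket [-0.90625, -0.875]

---++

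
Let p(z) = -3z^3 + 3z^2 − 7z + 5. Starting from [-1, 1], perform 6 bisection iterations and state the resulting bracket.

[0.75, 0.78125]

midpoint 0: p = 5 > 0 → [0, 1]
midpoint 0.5: p = 1.875 > 0 → [0.5, 1]
midpoint 0.75: p = 0.171875 > 0 → [0.75, 1]
midpoint 0.875: p = -0.8379 < 0 → [0.75, 0.875]
midpoint 0.8125: p = -0.3162 < 0 → [0.75, 0.8125]
midpoint 0.78125: p = -0.0682 < 0 → [0.75, 0.78125]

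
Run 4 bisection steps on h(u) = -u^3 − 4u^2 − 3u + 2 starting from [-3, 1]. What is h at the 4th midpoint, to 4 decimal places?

u = -1 gives h = 2, positive; keep [-1, 1]
u = 0 gives h = 2, positive; keep [0, 1]
u = 0.5 gives h = -0.625, negative; keep [0, 0.5]
u = 0.25 gives h = 0.9844, positive; keep [0.25, 0.5]

0.9844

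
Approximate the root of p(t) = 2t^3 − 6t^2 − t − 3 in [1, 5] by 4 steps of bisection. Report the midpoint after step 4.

midpoint 3: p = -6 < 0 → [3, 5]
midpoint 4: p = 25 > 0 → [3, 4]
midpoint 3.5: p = 5.75 > 0 → [3, 3.5]
midpoint 3.25: p = -0.9688 < 0 → [3.25, 3.5]

3.25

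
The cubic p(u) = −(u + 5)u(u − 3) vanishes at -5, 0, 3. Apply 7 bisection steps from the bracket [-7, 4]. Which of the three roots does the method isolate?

-5

midpoint -1.5: p = -23.625 < 0 → [-7, -1.5]
midpoint -4.25: p = -23.109375 < 0 → [-7, -4.25]
midpoint -5.625: p = 30.322266 > 0 → [-5.625, -4.25]
midpoint -4.9375: p = -2.4495 < 0 → [-5.625, -4.9375]
midpoint -5.28125: p = 12.3006 > 0 → [-5.28125, -4.9375]
midpoint -5.109375: p = 4.5318 > 0 → [-5.109375, -4.9375]
midpoint -5.0234375: p = 0.9447 > 0 → [-5.0234375, -4.9375]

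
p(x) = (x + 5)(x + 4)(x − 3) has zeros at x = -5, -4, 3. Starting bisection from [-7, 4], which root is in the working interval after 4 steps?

x = -1.5 gives p = -39.375, negative; keep [-1.5, 4]
x = 1.25 gives p = -57.421875, negative; keep [1.25, 4]
x = 2.625 gives p = -18.943359, negative; keep [2.625, 4]
x = 3.3125 gives p = 18.9954, positive; keep [2.625, 3.3125]

3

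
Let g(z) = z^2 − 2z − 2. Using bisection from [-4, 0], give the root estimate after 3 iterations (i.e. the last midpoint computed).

g(-2) = 6 > 0, so the root lies in [-2, 0]
g(-1) = 1 > 0, so the root lies in [-1, 0]
g(-0.5) = -0.75 < 0, so the root lies in [-1, -0.5]

-0.5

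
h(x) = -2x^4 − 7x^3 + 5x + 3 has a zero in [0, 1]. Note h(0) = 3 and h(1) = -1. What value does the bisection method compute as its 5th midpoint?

h(0.5) = 4.5 > 0, so the root lies in [0.5, 1]
h(0.75) = 3.164062 > 0, so the root lies in [0.75, 1]
h(0.875) = 1.513184 > 0, so the root lies in [0.875, 1]
h(0.9375) = 0.3747 > 0, so the root lies in [0.9375, 1]
h(0.96875) = -0.2818 < 0, so the root lies in [0.9375, 0.96875]

0.96875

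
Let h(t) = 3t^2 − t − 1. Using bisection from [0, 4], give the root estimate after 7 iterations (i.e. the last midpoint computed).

0.78125

h(2) = 9 > 0, so the root lies in [0, 2]
h(1) = 1 > 0, so the root lies in [0, 1]
h(0.5) = -0.75 < 0, so the root lies in [0.5, 1]
h(0.75) = -0.0625 < 0, so the root lies in [0.75, 1]
h(0.875) = 0.4219 > 0, so the root lies in [0.75, 0.875]
h(0.8125) = 0.168 > 0, so the root lies in [0.75, 0.8125]
h(0.78125) = 0.0498 > 0, so the root lies in [0.75, 0.78125]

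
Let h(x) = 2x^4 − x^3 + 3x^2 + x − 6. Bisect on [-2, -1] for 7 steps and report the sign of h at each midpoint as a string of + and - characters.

midpoint -1.5: h = 12.75 > 0 → [-1.5, -1]
midpoint -1.25: h = 4.273438 > 0 → [-1.25, -1]
midpoint -1.125: h = 1.299316 > 0 → [-1.125, -1]
midpoint -1.0625: h = 0.0725 > 0 → [-1.0625, -1]
midpoint -1.03125: h = -0.4821 < 0 → [-1.0625, -1.03125]
midpoint -1.046875: h = -0.2095 < 0 → [-1.0625, -1.046875]
midpoint -1.0546875: h = -0.0697 < 0 → [-1.0625, -1.0546875]

++++---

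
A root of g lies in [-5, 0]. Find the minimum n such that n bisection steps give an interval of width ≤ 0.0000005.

Width after n steps is 5/2^n. Need 2^n ≥ 5/0.0000005 = 10000000.
2^23 = 8388608 < 10000000 ≤ 2^24 = 16777216, so n = 24.

24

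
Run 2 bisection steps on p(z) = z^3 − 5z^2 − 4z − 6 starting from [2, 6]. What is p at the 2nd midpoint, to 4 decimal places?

-26.0000

p(4) = -38 < 0, so the root lies in [4, 6]
p(5) = -26 < 0, so the root lies in [5, 6]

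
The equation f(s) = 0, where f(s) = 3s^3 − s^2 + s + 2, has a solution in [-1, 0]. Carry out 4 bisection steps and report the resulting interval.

m = -0.5, f(m) = 0.875 (+); new bracket [-1, -0.5]
m = -0.75, f(m) = -0.578125 (−); new bracket [-0.75, -0.5]
m = -0.625, f(m) = 0.251953 (+); new bracket [-0.75, -0.625]
m = -0.6875, f(m) = -0.135 (−); new bracket [-0.6875, -0.625]

[-0.6875, -0.625]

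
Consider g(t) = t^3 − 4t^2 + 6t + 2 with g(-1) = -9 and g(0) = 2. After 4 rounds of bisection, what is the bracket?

g(-0.5) = -2.125 < 0, so the root lies in [-0.5, 0]
g(-0.25) = 0.234375 > 0, so the root lies in [-0.5, -0.25]
g(-0.375) = -0.865234 < 0, so the root lies in [-0.375, -0.25]
g(-0.3125) = -0.2961 < 0, so the root lies in [-0.3125, -0.25]

[-0.3125, -0.25]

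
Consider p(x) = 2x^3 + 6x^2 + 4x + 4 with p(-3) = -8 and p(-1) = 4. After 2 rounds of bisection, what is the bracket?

[-3, -2.5]

x = -2 gives p = 4, positive; keep [-3, -2]
x = -2.5 gives p = 0.25, positive; keep [-3, -2.5]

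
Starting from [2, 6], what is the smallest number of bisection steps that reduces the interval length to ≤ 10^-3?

12

Width after n steps is 4/2^n. Need 2^n ≥ 4/10^-3 = 4000.
2^11 = 2048 < 4000 ≤ 2^12 = 4096, so n = 12.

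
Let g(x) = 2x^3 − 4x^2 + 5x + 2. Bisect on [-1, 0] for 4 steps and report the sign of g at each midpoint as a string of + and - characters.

-+--

g(-0.5) = -1.75 < 0, so the root lies in [-0.5, 0]
g(-0.25) = 0.46875 > 0, so the root lies in [-0.5, -0.25]
g(-0.375) = -0.542969 < 0, so the root lies in [-0.375, -0.25]
g(-0.3125) = -0.0142 < 0, so the root lies in [-0.3125, -0.25]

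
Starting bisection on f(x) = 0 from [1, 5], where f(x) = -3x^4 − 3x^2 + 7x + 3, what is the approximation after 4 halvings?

m = 3, f(m) = -246 (−); new bracket [1, 3]
m = 2, f(m) = -43 (−); new bracket [1, 2]
m = 1.5, f(m) = -8.4375 (−); new bracket [1, 1.5]
m = 1.25, f(m) = -0.2617 (−); new bracket [1, 1.25]

1.25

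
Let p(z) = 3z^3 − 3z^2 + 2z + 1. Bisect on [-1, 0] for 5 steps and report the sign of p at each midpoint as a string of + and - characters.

z = -0.5 gives p = -1.125, negative; keep [-0.5, 0]
z = -0.25 gives p = 0.265625, positive; keep [-0.5, -0.25]
z = -0.375 gives p = -0.330078, negative; keep [-0.375, -0.25]
z = -0.3125 gives p = -0.0095, negative; keep [-0.3125, -0.25]
z = -0.28125 gives p = 0.1335, positive; keep [-0.3125, -0.28125]

-+--+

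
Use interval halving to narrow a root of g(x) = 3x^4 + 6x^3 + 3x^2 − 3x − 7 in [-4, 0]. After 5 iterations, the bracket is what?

[-1.625, -1.5]

midpoint -2: g = 11 > 0 → [-2, 0]
midpoint -1: g = -4 < 0 → [-2, -1]
midpoint -1.5: g = -0.8125 < 0 → [-2, -1.5]
midpoint -1.75: g = 3.418 > 0 → [-1.75, -1.5]
midpoint -1.625: g = 0.9695 > 0 → [-1.625, -1.5]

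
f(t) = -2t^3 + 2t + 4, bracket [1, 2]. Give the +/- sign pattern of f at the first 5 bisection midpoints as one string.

m = 1.5, f(m) = 0.25 (+); new bracket [1.5, 2]
m = 1.75, f(m) = -3.21875 (−); new bracket [1.5, 1.75]
m = 1.625, f(m) = -1.332031 (−); new bracket [1.5, 1.625]
m = 1.5625, f(m) = -0.5044 (−); new bracket [1.5, 1.5625]
m = 1.53125, f(m) = -0.1182 (−); new bracket [1.5, 1.53125]

+----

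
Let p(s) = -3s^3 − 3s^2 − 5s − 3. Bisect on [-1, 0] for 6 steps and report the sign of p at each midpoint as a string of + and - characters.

midpoint -0.5: p = -0.875 < 0 → [-1, -0.5]
midpoint -0.75: p = 0.328125 > 0 → [-0.75, -0.5]
midpoint -0.625: p = -0.314453 < 0 → [-0.75, -0.625]
midpoint -0.6875: p = -0.0056 < 0 → [-0.75, -0.6875]
midpoint -0.71875: p = 0.1579 > 0 → [-0.71875, -0.6875]
midpoint -0.703125: p = 0.0753 > 0 → [-0.703125, -0.6875]

-+--++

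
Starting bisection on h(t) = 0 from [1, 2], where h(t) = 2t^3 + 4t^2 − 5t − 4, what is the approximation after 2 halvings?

1.25

t = 1.5 gives h = 4.25, positive; keep [1, 1.5]
t = 1.25 gives h = -0.09375, negative; keep [1.25, 1.5]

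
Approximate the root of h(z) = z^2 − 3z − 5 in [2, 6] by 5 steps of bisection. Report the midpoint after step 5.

4.125

h(4) = -1 < 0, so the root lies in [4, 6]
h(5) = 5 > 0, so the root lies in [4, 5]
h(4.5) = 1.75 > 0, so the root lies in [4, 4.5]
h(4.25) = 0.3125 > 0, so the root lies in [4, 4.25]
h(4.125) = -0.3594 < 0, so the root lies in [4.125, 4.25]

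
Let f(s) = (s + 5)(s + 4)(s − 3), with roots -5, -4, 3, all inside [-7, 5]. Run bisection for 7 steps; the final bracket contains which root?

3

m = -1, f(m) = -48 (−); new bracket [-1, 5]
m = 2, f(m) = -42 (−); new bracket [2, 5]
m = 3.5, f(m) = 31.875 (+); new bracket [2, 3.5]
m = 2.75, f(m) = -13.0781 (−); new bracket [2.75, 3.5]
m = 3.125, f(m) = 7.2363 (+); new bracket [2.75, 3.125]
m = 2.9375, f(m) = -3.4417 (−); new bracket [2.9375, 3.125]
m = 3.03125, f(m) = 1.7647 (+); new bracket [2.9375, 3.03125]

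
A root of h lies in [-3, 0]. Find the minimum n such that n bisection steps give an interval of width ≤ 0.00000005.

26

Width after n steps is 3/2^n. Need 2^n ≥ 3/0.00000005 = 60000000.
2^25 = 33554432 < 60000000 ≤ 2^26 = 67108864, so n = 26.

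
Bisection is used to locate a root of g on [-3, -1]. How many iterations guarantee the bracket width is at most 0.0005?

Width after n steps is 2/2^n. Need 2^n ≥ 2/0.0005 = 4000.
2^11 = 2048 < 4000 ≤ 2^12 = 4096, so n = 12.

12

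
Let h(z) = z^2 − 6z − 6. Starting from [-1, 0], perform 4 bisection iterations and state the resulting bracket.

[-0.875, -0.8125]

z = -0.5 gives h = -2.75, negative; keep [-1, -0.5]
z = -0.75 gives h = -0.9375, negative; keep [-1, -0.75]
z = -0.875 gives h = 0.015625, positive; keep [-0.875, -0.75]
z = -0.8125 gives h = -0.4648, negative; keep [-0.875, -0.8125]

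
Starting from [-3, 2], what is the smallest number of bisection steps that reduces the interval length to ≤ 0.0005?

14

Width after n steps is 5/2^n. Need 2^n ≥ 5/0.0005 = 10000.
2^13 = 8192 < 10000 ≤ 2^14 = 16384, so n = 14.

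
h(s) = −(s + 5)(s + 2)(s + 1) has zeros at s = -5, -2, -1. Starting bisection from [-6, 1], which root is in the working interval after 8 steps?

-5

h(-2.5) = -1.875 < 0, so the root lies in [-6, -2.5]
h(-4.25) = -5.484375 < 0, so the root lies in [-6, -4.25]
h(-5.125) = 1.611328 > 0, so the root lies in [-5.125, -4.25]
h(-4.6875) = -3.0969 < 0, so the root lies in [-5.125, -4.6875]
h(-4.90625) = -1.0643 < 0, so the root lies in [-5.125, -4.90625]
h(-5.015625) = 0.1892 > 0, so the root lies in [-5.015625, -4.90625]
h(-4.9609375) = -0.4581 < 0, so the root lies in [-5.015625, -4.9609375]
h(-4.98828125) = -0.1397 < 0, so the root lies in [-5.015625, -4.98828125]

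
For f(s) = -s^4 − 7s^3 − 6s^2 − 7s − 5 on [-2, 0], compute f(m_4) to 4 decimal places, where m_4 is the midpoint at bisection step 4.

0.6345

midpoint -1: f = 2 > 0 → [-1, 0]
midpoint -0.5: f = -2.1875 < 0 → [-1, -0.5]
midpoint -0.75: f = -0.488281 < 0 → [-1, -0.75]
midpoint -0.875: f = 0.6345 > 0 → [-0.875, -0.75]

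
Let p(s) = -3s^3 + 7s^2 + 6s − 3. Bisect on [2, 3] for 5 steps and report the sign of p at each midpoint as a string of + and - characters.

m = 2.5, p(m) = 8.875 (+); new bracket [2.5, 3]
m = 2.75, p(m) = 4.046875 (+); new bracket [2.75, 3]
m = 2.875, p(m) = 0.818359 (+); new bracket [2.875, 3]
m = 2.9375, p(m) = -1.0149 (−); new bracket [2.875, 2.9375]
m = 2.90625, p(m) = -0.0796 (−); new bracket [2.875, 2.90625]

+++--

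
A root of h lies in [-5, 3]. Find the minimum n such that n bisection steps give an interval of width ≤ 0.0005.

Width after n steps is 8/2^n. Need 2^n ≥ 8/0.0005 = 16000.
2^13 = 8192 < 16000 ≤ 2^14 = 16384, so n = 14.

14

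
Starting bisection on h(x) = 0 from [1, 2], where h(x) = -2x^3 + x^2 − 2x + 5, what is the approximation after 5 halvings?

1.28125

x = 1.5 gives h = -2.5, negative; keep [1, 1.5]
x = 1.25 gives h = 0.15625, positive; keep [1.25, 1.5]
x = 1.375 gives h = -1.058594, negative; keep [1.25, 1.375]
x = 1.3125 gives h = -0.4243, negative; keep [1.25, 1.3125]
x = 1.28125 gives h = -0.1275, negative; keep [1.25, 1.28125]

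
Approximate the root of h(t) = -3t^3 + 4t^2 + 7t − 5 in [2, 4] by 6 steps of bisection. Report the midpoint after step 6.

t = 3 gives h = -29, negative; keep [2, 3]
t = 2.5 gives h = -9.375, negative; keep [2, 2.5]
t = 2.25 gives h = -3.171875, negative; keep [2, 2.25]
t = 2.125 gives h = -0.8496, negative; keep [2, 2.125]
t = 2.0625 gives h = 0.1321, positive; keep [2.0625, 2.125]
t = 2.09375 gives h = -0.3443, negative; keep [2.0625, 2.09375]

2.09375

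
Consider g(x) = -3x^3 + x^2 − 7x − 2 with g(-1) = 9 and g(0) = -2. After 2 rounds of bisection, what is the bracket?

[-0.5, -0.25]

midpoint -0.5: g = 2.125 > 0 → [-0.5, 0]
midpoint -0.25: g = -0.140625 < 0 → [-0.5, -0.25]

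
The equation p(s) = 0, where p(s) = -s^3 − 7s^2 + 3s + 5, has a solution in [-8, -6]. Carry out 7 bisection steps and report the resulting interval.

[-7.328125, -7.3125]

s = -7 gives p = -16, negative; keep [-8, -7]
s = -7.5 gives p = 10.625, positive; keep [-7.5, -7]
s = -7.25 gives p = -3.609375, negative; keep [-7.5, -7.25]
s = -7.375 gives p = 3.2715, positive; keep [-7.375, -7.25]
s = -7.3125 gives p = -0.2273, negative; keep [-7.375, -7.3125]
s = -7.34375 gives p = 1.5074, positive; keep [-7.34375, -7.3125]
s = -7.328125 gives p = 0.6364, positive; keep [-7.328125, -7.3125]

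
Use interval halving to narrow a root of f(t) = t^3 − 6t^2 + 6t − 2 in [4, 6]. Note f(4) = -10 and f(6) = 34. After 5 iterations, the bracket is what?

t = 5 gives f = 3, positive; keep [4, 5]
t = 4.5 gives f = -5.375, negative; keep [4.5, 5]
t = 4.75 gives f = -1.703125, negative; keep [4.75, 5]
t = 4.875 gives f = 0.5137, positive; keep [4.75, 4.875]
t = 4.8125 gives f = -0.6277, negative; keep [4.8125, 4.875]

[4.8125, 4.875]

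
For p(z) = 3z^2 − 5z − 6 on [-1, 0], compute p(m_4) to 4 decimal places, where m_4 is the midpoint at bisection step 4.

p(-0.5) = -2.75 < 0, so the root lies in [-1, -0.5]
p(-0.75) = -0.5625 < 0, so the root lies in [-1, -0.75]
p(-0.875) = 0.671875 > 0, so the root lies in [-0.875, -0.75]
p(-0.8125) = 0.043 > 0, so the root lies in [-0.8125, -0.75]

0.0430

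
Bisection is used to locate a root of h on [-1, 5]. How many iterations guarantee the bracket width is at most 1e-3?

13

Width after n steps is 6/2^n. Need 2^n ≥ 6/1e-3 = 6000.
2^12 = 4096 < 6000 ≤ 2^13 = 8192, so n = 13.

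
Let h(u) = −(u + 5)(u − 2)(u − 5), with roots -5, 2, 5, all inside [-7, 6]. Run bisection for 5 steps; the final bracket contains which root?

-5

midpoint -0.5: h = -61.875 < 0 → [-7, -0.5]
midpoint -3.75: h = -62.890625 < 0 → [-7, -3.75]
midpoint -5.375: h = 28.693359 > 0 → [-5.375, -3.75]
midpoint -4.5625: h = -27.4548 < 0 → [-5.375, -4.5625]
midpoint -4.96875: h = -2.1709 < 0 → [-5.375, -4.96875]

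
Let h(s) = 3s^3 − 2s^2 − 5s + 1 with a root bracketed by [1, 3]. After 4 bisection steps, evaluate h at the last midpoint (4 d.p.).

0.4668

midpoint 2: h = 7 > 0 → [1, 2]
midpoint 1.5: h = -0.875 < 0 → [1.5, 2]
midpoint 1.75: h = 2.203125 > 0 → [1.5, 1.75]
midpoint 1.625: h = 0.4668 > 0 → [1.5, 1.625]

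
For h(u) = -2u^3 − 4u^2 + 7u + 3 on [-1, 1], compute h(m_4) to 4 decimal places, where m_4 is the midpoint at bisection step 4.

m = 0, h(m) = 3 (+); new bracket [-1, 0]
m = -0.5, h(m) = -1.25 (−); new bracket [-0.5, 0]
m = -0.25, h(m) = 1.03125 (+); new bracket [-0.5, -0.25]
m = -0.375, h(m) = -0.082 (−); new bracket [-0.375, -0.25]

-0.0820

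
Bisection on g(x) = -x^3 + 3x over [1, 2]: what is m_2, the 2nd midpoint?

m = 1.5, g(m) = 1.125 (+); new bracket [1.5, 2]
m = 1.75, g(m) = -0.109375 (−); new bracket [1.5, 1.75]

1.75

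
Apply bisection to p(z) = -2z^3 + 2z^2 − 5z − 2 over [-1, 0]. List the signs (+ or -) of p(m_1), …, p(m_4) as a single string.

+-+-

m = -0.5, p(m) = 1.25 (+); new bracket [-0.5, 0]
m = -0.25, p(m) = -0.59375 (−); new bracket [-0.5, -0.25]
m = -0.375, p(m) = 0.261719 (+); new bracket [-0.375, -0.25]
m = -0.3125, p(m) = -0.1812 (−); new bracket [-0.375, -0.3125]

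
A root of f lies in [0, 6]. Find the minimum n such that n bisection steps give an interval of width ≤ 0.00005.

17

Width after n steps is 6/2^n. Need 2^n ≥ 6/0.00005 = 120000.
2^16 = 65536 < 120000 ≤ 2^17 = 131072, so n = 17.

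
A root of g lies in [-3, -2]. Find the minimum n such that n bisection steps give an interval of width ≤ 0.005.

Width after n steps is 1/2^n. Need 2^n ≥ 1/0.005 = 200.
2^7 = 128 < 200 ≤ 2^8 = 256, so n = 8.

8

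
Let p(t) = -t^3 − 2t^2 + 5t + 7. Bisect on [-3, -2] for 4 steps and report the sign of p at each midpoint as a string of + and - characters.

---+

p(-2.5) = -2.375 < 0, so the root lies in [-3, -2.5]
p(-2.75) = -1.078125 < 0, so the root lies in [-3, -2.75]
p(-2.875) = -0.142578 < 0, so the root lies in [-3, -2.875]
p(-2.9375) = 0.4021 > 0, so the root lies in [-2.9375, -2.875]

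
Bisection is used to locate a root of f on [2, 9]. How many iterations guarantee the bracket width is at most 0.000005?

Width after n steps is 7/2^n. Need 2^n ≥ 7/0.000005 = 1400000.
2^20 = 1048576 < 1400000 ≤ 2^21 = 2097152, so n = 21.

21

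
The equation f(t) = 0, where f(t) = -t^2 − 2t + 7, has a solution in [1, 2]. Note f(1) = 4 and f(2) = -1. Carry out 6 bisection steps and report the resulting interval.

[1.828125, 1.84375]

midpoint 1.5: f = 1.75 > 0 → [1.5, 2]
midpoint 1.75: f = 0.4375 > 0 → [1.75, 2]
midpoint 1.875: f = -0.265625 < 0 → [1.75, 1.875]
midpoint 1.8125: f = 0.0898 > 0 → [1.8125, 1.875]
midpoint 1.84375: f = -0.0869 < 0 → [1.8125, 1.84375]
midpoint 1.828125: f = 0.0017 > 0 → [1.828125, 1.84375]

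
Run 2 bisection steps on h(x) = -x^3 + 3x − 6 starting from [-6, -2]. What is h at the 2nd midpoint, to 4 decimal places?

midpoint -4: h = 46 > 0 → [-4, -2]
midpoint -3: h = 12 > 0 → [-3, -2]

12.0000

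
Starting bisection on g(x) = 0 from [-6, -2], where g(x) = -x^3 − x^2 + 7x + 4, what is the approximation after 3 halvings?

m = -4, g(m) = 24 (+); new bracket [-4, -2]
m = -3, g(m) = 1 (+); new bracket [-3, -2]
m = -2.5, g(m) = -4.125 (−); new bracket [-3, -2.5]

-2.5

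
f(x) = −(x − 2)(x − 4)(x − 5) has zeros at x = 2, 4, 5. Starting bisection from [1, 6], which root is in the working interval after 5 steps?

2

x = 3.5 gives f = -1.125, negative; keep [1, 3.5]
x = 2.25 gives f = -1.203125, negative; keep [1, 2.25]
x = 1.625 gives f = 3.005859, positive; keep [1.625, 2.25]
x = 1.9375 gives f = 0.3948, positive; keep [1.9375, 2.25]
x = 2.09375 gives f = -0.5194, negative; keep [1.9375, 2.09375]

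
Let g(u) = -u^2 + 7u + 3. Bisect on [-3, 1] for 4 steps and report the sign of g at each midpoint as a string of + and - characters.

-+-+

u = -1 gives g = -5, negative; keep [-1, 1]
u = 0 gives g = 3, positive; keep [-1, 0]
u = -0.5 gives g = -0.75, negative; keep [-0.5, 0]
u = -0.25 gives g = 1.1875, positive; keep [-0.5, -0.25]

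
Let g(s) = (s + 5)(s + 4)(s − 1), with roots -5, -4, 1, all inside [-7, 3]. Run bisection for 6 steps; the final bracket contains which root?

1

midpoint -2: g = -18 < 0 → [-2, 3]
midpoint 0.5: g = -12.375 < 0 → [0.5, 3]
midpoint 1.75: g = 29.109375 > 0 → [0.5, 1.75]
midpoint 1.125: g = 3.9238 > 0 → [0.5, 1.125]
midpoint 0.8125: g = -5.2449 < 0 → [0.8125, 1.125]
midpoint 0.96875: g = -0.9268 < 0 → [0.96875, 1.125]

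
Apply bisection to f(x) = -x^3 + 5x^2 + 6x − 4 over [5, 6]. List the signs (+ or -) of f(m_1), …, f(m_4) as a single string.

+++-

midpoint 5.5: f = 13.875 > 0 → [5.5, 6]
midpoint 5.75: f = 5.703125 > 0 → [5.75, 6]
midpoint 5.875: f = 1.048828 > 0 → [5.875, 6]
midpoint 5.9375: f = -1.4255 < 0 → [5.875, 5.9375]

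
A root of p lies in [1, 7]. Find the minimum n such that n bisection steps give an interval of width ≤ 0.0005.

Width after n steps is 6/2^n. Need 2^n ≥ 6/0.0005 = 12000.
2^13 = 8192 < 12000 ≤ 2^14 = 16384, so n = 14.

14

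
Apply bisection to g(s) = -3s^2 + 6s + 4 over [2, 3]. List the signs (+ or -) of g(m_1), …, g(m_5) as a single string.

g(2.5) = 0.25 > 0, so the root lies in [2.5, 3]
g(2.75) = -2.1875 < 0, so the root lies in [2.5, 2.75]
g(2.625) = -0.921875 < 0, so the root lies in [2.5, 2.625]
g(2.5625) = -0.3242 < 0, so the root lies in [2.5, 2.5625]
g(2.53125) = -0.0342 < 0, so the root lies in [2.5, 2.53125]

+----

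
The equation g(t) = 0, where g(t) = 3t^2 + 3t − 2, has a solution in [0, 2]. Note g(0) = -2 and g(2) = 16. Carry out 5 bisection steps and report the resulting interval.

[0.4375, 0.5]

m = 1, g(m) = 4 (+); new bracket [0, 1]
m = 0.5, g(m) = 0.25 (+); new bracket [0, 0.5]
m = 0.25, g(m) = -1.0625 (−); new bracket [0.25, 0.5]
m = 0.375, g(m) = -0.4531 (−); new bracket [0.375, 0.5]
m = 0.4375, g(m) = -0.1133 (−); new bracket [0.4375, 0.5]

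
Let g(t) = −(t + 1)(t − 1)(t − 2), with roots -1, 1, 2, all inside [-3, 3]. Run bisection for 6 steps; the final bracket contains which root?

midpoint 0: g = -2 < 0 → [-3, 0]
midpoint -1.5: g = 4.375 > 0 → [-1.5, 0]
midpoint -0.75: g = -1.203125 < 0 → [-1.5, -0.75]
midpoint -1.125: g = 0.8301 > 0 → [-1.125, -0.75]
midpoint -0.9375: g = -0.3557 < 0 → [-1.125, -0.9375]
midpoint -1.03125: g = 0.1924 > 0 → [-1.03125, -0.9375]

-1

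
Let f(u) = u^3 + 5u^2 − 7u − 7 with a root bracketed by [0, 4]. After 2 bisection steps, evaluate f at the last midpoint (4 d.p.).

u = 2 gives f = 7, positive; keep [0, 2]
u = 1 gives f = -8, negative; keep [1, 2]

-8.0000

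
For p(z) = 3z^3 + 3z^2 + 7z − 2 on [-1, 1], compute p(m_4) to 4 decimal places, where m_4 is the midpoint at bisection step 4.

p(0) = -2 < 0, so the root lies in [0, 1]
p(0.5) = 2.625 > 0, so the root lies in [0, 0.5]
p(0.25) = -0.015625 < 0, so the root lies in [0.25, 0.5]
p(0.375) = 1.2051 > 0, so the root lies in [0.25, 0.375]

1.2051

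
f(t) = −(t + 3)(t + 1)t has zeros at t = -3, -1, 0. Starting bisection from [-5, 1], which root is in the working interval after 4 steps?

-3

m = -2, f(m) = -2 (−); new bracket [-5, -2]
m = -3.5, f(m) = 4.375 (+); new bracket [-3.5, -2]
m = -2.75, f(m) = -1.203125 (−); new bracket [-3.5, -2.75]
m = -3.125, f(m) = 0.8301 (+); new bracket [-3.125, -2.75]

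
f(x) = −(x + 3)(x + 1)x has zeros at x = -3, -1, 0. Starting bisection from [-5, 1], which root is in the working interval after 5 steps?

x = -2 gives f = -2, negative; keep [-5, -2]
x = -3.5 gives f = 4.375, positive; keep [-3.5, -2]
x = -2.75 gives f = -1.203125, negative; keep [-3.5, -2.75]
x = -3.125 gives f = 0.8301, positive; keep [-3.125, -2.75]
x = -2.9375 gives f = -0.3557, negative; keep [-3.125, -2.9375]

-3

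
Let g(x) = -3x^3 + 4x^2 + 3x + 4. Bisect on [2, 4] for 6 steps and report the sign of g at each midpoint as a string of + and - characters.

m = 3, g(m) = -32 (−); new bracket [2, 3]
m = 2.5, g(m) = -10.375 (−); new bracket [2, 2.5]
m = 2.25, g(m) = -3.171875 (−); new bracket [2, 2.25]
m = 2.125, g(m) = -0.3496 (−); new bracket [2, 2.125]
m = 2.0625, g(m) = 0.8821 (+); new bracket [2.0625, 2.125]
m = 2.09375, g(m) = 0.2807 (+); new bracket [2.09375, 2.125]

----++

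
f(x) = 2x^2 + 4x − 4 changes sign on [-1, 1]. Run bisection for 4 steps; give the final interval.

[0.625, 0.75]

m = 0, f(m) = -4 (−); new bracket [0, 1]
m = 0.5, f(m) = -1.5 (−); new bracket [0.5, 1]
m = 0.75, f(m) = 0.125 (+); new bracket [0.5, 0.75]
m = 0.625, f(m) = -0.7188 (−); new bracket [0.625, 0.75]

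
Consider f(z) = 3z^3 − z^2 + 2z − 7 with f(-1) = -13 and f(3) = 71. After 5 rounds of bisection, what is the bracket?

[1.25, 1.375]

midpoint 1: f = -3 < 0 → [1, 3]
midpoint 2: f = 17 > 0 → [1, 2]
midpoint 1.5: f = 3.875 > 0 → [1, 1.5]
midpoint 1.25: f = -0.2031 < 0 → [1.25, 1.5]
midpoint 1.375: f = 1.6582 > 0 → [1.25, 1.375]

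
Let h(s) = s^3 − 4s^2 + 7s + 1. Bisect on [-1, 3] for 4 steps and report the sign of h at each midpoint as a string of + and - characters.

++--

midpoint 1: h = 5 > 0 → [-1, 1]
midpoint 0: h = 1 > 0 → [-1, 0]
midpoint -0.5: h = -3.625 < 0 → [-0.5, 0]
midpoint -0.25: h = -1.0156 < 0 → [-0.25, 0]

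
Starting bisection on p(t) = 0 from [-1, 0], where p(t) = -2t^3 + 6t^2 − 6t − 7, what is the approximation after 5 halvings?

p(-0.5) = -2.25 < 0, so the root lies in [-1, -0.5]
p(-0.75) = 1.71875 > 0, so the root lies in [-0.75, -0.5]
p(-0.625) = -0.417969 < 0, so the root lies in [-0.75, -0.625]
p(-0.6875) = 0.6108 > 0, so the root lies in [-0.6875, -0.625]
p(-0.65625) = 0.0867 > 0, so the root lies in [-0.65625, -0.625]

-0.65625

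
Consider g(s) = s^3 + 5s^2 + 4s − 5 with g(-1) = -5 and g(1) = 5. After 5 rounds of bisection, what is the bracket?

[0.625, 0.6875]

s = 0 gives g = -5, negative; keep [0, 1]
s = 0.5 gives g = -1.625, negative; keep [0.5, 1]
s = 0.75 gives g = 1.234375, positive; keep [0.5, 0.75]
s = 0.625 gives g = -0.3027, negative; keep [0.625, 0.75]
s = 0.6875 gives g = 0.4382, positive; keep [0.625, 0.6875]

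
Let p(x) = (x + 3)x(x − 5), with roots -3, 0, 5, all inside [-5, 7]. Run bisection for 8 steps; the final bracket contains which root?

5

midpoint 1: p = -16 < 0 → [1, 7]
midpoint 4: p = -28 < 0 → [4, 7]
midpoint 5.5: p = 23.375 > 0 → [4, 5.5]
midpoint 4.75: p = -9.2031 < 0 → [4.75, 5.5]
midpoint 5.125: p = 5.2051 > 0 → [4.75, 5.125]
midpoint 4.9375: p = -2.4495 < 0 → [4.9375, 5.125]
midpoint 5.03125: p = 1.2627 > 0 → [4.9375, 5.03125]
midpoint 4.984375: p = -0.6218 < 0 → [4.984375, 5.03125]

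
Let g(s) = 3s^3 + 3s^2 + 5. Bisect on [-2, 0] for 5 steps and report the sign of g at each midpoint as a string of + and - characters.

g(-1) = 5 > 0, so the root lies in [-2, -1]
g(-1.5) = 1.625 > 0, so the root lies in [-2, -1.5]
g(-1.75) = -1.890625 < 0, so the root lies in [-1.75, -1.5]
g(-1.625) = 0.0488 > 0, so the root lies in [-1.75, -1.625]
g(-1.6875) = -0.8733 < 0, so the root lies in [-1.6875, -1.625]

++-+-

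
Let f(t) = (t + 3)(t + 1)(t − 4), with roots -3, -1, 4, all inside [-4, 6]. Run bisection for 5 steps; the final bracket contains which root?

4

midpoint 1: f = -24 < 0 → [1, 6]
midpoint 3.5: f = -14.625 < 0 → [3.5, 6]
midpoint 4.75: f = 33.421875 > 0 → [3.5, 4.75]
midpoint 4.125: f = 4.5645 > 0 → [3.5, 4.125]
midpoint 3.8125: f = -6.1472 < 0 → [3.8125, 4.125]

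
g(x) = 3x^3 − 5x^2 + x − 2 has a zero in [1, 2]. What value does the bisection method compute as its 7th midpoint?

1.6953125

g(1.5) = -1.625 < 0, so the root lies in [1.5, 2]
g(1.75) = 0.515625 > 0, so the root lies in [1.5, 1.75]
g(1.625) = -0.705078 < 0, so the root lies in [1.625, 1.75]
g(1.6875) = -0.1345 < 0, so the root lies in [1.6875, 1.75]
g(1.71875) = 0.1803 > 0, so the root lies in [1.6875, 1.71875]
g(1.703125) = 0.0204 > 0, so the root lies in [1.6875, 1.703125]
g(1.6953125) = -0.0577 < 0, so the root lies in [1.6953125, 1.703125]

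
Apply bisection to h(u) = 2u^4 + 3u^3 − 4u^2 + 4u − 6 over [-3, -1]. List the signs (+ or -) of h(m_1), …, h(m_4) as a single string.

--+-

h(-2) = -22 < 0, so the root lies in [-3, -2]
h(-2.5) = -9.75 < 0, so the root lies in [-3, -2.5]
h(-2.75) = 4.742188 > 0, so the root lies in [-2.75, -2.5]
h(-2.625) = -3.3647 < 0, so the root lies in [-2.75, -2.625]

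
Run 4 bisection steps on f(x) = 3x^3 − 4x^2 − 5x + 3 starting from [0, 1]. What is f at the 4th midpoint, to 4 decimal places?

0.2981

x = 0.5 gives f = -0.125, negative; keep [0, 0.5]
x = 0.25 gives f = 1.546875, positive; keep [0.25, 0.5]
x = 0.375 gives f = 0.720703, positive; keep [0.375, 0.5]
x = 0.4375 gives f = 0.2981, positive; keep [0.4375, 0.5]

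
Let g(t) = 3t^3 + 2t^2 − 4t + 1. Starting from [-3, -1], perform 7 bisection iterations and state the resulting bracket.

[-1.625, -1.609375]

g(-2) = -7 < 0, so the root lies in [-2, -1]
g(-1.5) = 1.375 > 0, so the root lies in [-2, -1.5]
g(-1.75) = -1.953125 < 0, so the root lies in [-1.75, -1.5]
g(-1.625) = -0.0918 < 0, so the root lies in [-1.625, -1.5]
g(-1.5625) = 0.6887 > 0, so the root lies in [-1.625, -1.5625]
g(-1.59375) = 0.3105 > 0, so the root lies in [-1.625, -1.59375]
g(-1.609375) = 0.1124 > 0, so the root lies in [-1.625, -1.609375]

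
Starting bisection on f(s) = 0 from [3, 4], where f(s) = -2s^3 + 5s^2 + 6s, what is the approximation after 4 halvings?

3.4375

s = 3.5 gives f = -3.5, negative; keep [3, 3.5]
s = 3.25 gives f = 3.65625, positive; keep [3.25, 3.5]
s = 3.375 gives f = 0.316406, positive; keep [3.375, 3.5]
s = 3.4375 gives f = -1.5308, negative; keep [3.375, 3.4375]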